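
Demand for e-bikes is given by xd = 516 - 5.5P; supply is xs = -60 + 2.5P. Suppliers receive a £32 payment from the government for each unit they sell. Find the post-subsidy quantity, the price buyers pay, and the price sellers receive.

x' = 175; buyers pay £62; sellers receive £94

Pre-subsidy: 516 - 5.5P = -60 + 2.5P gives P* = 72, x* = 120.
With the subsidy, sellers receive Ps = Pb + 32 for each unit, where Pb is the price buyers pay.
Supply in terms of Pb becomes xs = -60 + 2.5(Pb + 32) = 20 + 2.5Pb. Setting this equal to demand: 516 - 5.5Pb = 20 + 2.5Pb, so Pb = 62.
Sellers receive Ps = 62 + 32 = 94; x' = 516 − 5.5·62 = 175.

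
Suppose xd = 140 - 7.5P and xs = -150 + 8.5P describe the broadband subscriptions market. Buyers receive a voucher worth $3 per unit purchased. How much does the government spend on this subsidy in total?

Government cost = $48.046875

Pre-subsidy: 140 - 7.5P = -150 + 8.5P gives P* = 18.125, x* = 4.0625.
With the rebate, buyers effectively pay Pb = Ps − 3, where Ps is the price sellers receive.
Demand in terms of Ps becomes xd = 140 − 7.5(Ps − 3) = 162.5 - 7.5Ps. Setting this equal to supply: 162.5 - 7.5Ps = -150 + 8.5Ps, so Ps = 19.53125.
Buyers pay Pb = 19.53125 − 3 = 16.53125; x' = -150 + 8.5·19.53125 = 16.015625.
Government outlay = subsidy × quantity = 3 × 16.015625 = 48.046875.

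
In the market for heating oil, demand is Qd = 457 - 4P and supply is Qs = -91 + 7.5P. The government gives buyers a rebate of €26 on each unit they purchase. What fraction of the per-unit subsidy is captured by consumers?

Pre-subsidy: 457 - 4P = -91 + 7.5P gives P* = 1096/23, Q* = 6127/23.
With the rebate, buyers effectively pay Pb = Ps − 26, where Ps is the price sellers receive.
Demand in terms of Ps becomes Qd = 457 − 4(Ps − 26) = 561 - 4Ps. Setting this equal to supply: 561 - 4Ps = -91 + 7.5Ps, so Ps = 1304/23.
Buyers pay Pb = 1304/23 − 26 = 706/23; Q' = -91 + 7.5·(1304/23) = 7687/23.
Buyers' price falls by P* − Pb = 1096/23 − 706/23 = 390/23; sellers' price rises by Ps − P* = 1304/23 − 1096/23 = 208/23.
So consumers capture (390/23)/26 = 15/23 of each unit of subsidy.

Consumer share = 15/23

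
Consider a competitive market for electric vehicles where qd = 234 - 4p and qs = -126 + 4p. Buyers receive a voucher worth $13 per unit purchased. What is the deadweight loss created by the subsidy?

Pre-subsidy: 234 - 4p = -126 + 4p gives p* = 45, q* = 54.
With the rebate, buyers effectively pay pb = ps − 13, where ps is the price sellers receive.
Demand in terms of ps becomes qd = 234 − 4(ps − 13) = 286 - 4ps. Setting this equal to supply: 286 - 4ps = -126 + 4ps, so ps = 51.5.
Buyers pay pb = 51.5 − 13 = 38.5; q' = -126 + 4·51.5 = 80.
The subsidy expands output by 80 − 54 = 26 past the efficient level; on those units the gap between marginal cost and willingness to pay runs from 0 up to 13.
DWL = ½ × 13 × 26 = 169.

Deadweight loss = $169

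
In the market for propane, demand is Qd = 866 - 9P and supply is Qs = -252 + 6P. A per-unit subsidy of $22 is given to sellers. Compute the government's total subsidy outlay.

Government cost = $6036.8

Pre-subsidy: 866 - 9P = -252 + 6P gives P* = 1118/15, Q* = 195.2.
With the subsidy, sellers receive Ps = Pb + 22 for each unit, where Pb is the price buyers pay.
Supply in terms of Pb becomes Qs = -252 + 6(Pb + 22) = -120 + 6Pb. Setting this equal to demand: 866 - 9Pb = -120 + 6Pb, so Pb = 986/15.
Sellers receive Ps = 986/15 + 22 = 1316/15; Q' = 866 − 9·(986/15) = 274.4.
Government outlay = subsidy × quantity = 22 × 274.4 = 6036.8.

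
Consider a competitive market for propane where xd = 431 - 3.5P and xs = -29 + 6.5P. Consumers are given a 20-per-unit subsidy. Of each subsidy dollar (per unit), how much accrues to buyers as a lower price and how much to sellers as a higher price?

Buyers gain 13 per unit; sellers gain 7 per unit

Pre-subsidy: 431 - 3.5P = -29 + 6.5P gives P* = 46, x* = 270.
With the rebate, buyers effectively pay Pb = Ps − 20, where Ps is the price sellers receive.
Demand in terms of Ps becomes xd = 431 − 3.5(Ps − 20) = 501 - 3.5Ps. Setting this equal to supply: 501 - 3.5Ps = -29 + 6.5Ps, so Ps = 53.
Buyers pay Pb = 53 − 20 = 33; x' = -29 + 6.5·53 = 315.5.
Buyers' price falls by P* − Pb = 46 − 33 = 13; sellers' price rises by Ps − P* = 53 − 46 = 7.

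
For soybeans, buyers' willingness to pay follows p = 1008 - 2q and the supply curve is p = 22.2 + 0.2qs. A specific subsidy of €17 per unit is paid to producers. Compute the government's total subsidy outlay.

Pre-subsidy: 1008 - 2q = 22.2 + 0.2q gives q* = 4929/11 and p* = 1230/11.
With the subsidy, sellers receive ps = pb + 17 for each unit, where pb is the price buyers pay.
On the curves, pb = 1008 - 2q and ps = 22.2 + 0.2q; the wedge ps − pb = 17 gives 22.2 + 0.2q − (1008 - 2q) = 17, so q' = 5014/11.
Then pb = 1008 − 2·(5014/11) = 1060/11 and ps = 22.2 + 0.2·(5014/11) = 1247/11.
Government outlay = subsidy × quantity = 17 × 5014/11 = 85238/11.

Government cost = 85238/11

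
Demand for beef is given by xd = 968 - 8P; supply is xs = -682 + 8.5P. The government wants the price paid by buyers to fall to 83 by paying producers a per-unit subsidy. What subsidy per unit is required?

Required subsidy s = 33 per unit

At a buyer price of 83, quantity demanded is 968 − 8·83 = 304.
Sellers supply 304 only when they receive Ps with -682 + 8.5·Ps = 304, i.e. Ps = 116.
s = Ps − Pb = 116 − 83 = 33.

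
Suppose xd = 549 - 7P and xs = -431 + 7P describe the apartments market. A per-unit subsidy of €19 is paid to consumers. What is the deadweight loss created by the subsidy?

Deadweight loss = €631.75

Pre-subsidy: 549 - 7P = -431 + 7P gives P* = 70, x* = 59.
With the rebate, buyers effectively pay Pb = Ps − 19, where Ps is the price sellers receive.
Demand in terms of Ps becomes xd = 549 − 7(Ps − 19) = 682 - 7Ps. Setting this equal to supply: 682 - 7Ps = -431 + 7Ps, so Ps = 79.5.
Buyers pay Pb = 79.5 − 19 = 60.5; x' = -431 + 7·79.5 = 125.5.
The subsidy expands output by 125.5 − 59 = 66.5 past the efficient level; on those units the gap between marginal cost and willingness to pay runs from 0 up to 19.
DWL = ½ × 19 × 66.5 = 631.75.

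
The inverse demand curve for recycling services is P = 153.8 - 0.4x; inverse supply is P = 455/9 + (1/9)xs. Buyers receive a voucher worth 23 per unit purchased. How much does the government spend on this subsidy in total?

Government cost = 5681

Pre-subsidy: 153.8 - 0.4x = 455/9 + (1/9)x gives x* = 202 and P* = 73.
With the rebate, buyers effectively pay Pb = Ps − 23, where Ps is the price sellers receive.
On the curves, Pb = 153.8 - 0.4x and Ps = 455/9 + (1/9)x; the wedge Ps − Pb = 23 gives 455/9 + (1/9)x − (153.8 - 0.4x) = 23, so x' = 247.
Then Pb = 153.8 − 0.4·247 = 55 and Ps = 455/9 + (1/9)·247 = 78.
Government outlay = subsidy × quantity = 23 × 247 = 5681.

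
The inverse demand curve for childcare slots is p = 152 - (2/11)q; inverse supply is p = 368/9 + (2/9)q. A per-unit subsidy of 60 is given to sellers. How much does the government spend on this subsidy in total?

Government cost = 25410

Pre-subsidy: 152 - (2/11)q = 368/9 + (2/9)q gives q* = 275 and p* = 102.
With the subsidy, sellers receive ps = pb + 60 for each unit, where pb is the price buyers pay.
On the curves, pb = 152 - (2/11)q and ps = 368/9 + (2/9)q; the wedge ps − pb = 60 gives 368/9 + (2/9)q − (152 - (2/11)q) = 60, so q' = 423.5.
Then pb = 152 − (2/11)·423.5 = 75 and ps = 368/9 + (2/9)·423.5 = 135.
Government outlay = subsidy × quantity = 60 × 423.5 = 25410.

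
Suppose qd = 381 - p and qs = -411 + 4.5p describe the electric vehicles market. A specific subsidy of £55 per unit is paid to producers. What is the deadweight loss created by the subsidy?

Deadweight loss = £1237.5

Pre-subsidy: 381 - p = -411 + 4.5p gives p* = 144, q* = 237.
With the subsidy, sellers receive ps = pb + 55 for each unit, where pb is the price buyers pay.
Supply in terms of pb becomes qs = -411 + 4.5(pb + 55) = -163.5 + 4.5pb. Setting this equal to demand: 381 - pb = -163.5 + 4.5pb, so pb = 99.
Sellers receive ps = 99 + 55 = 154; q' = 381 − 1·99 = 282.
The subsidy expands output by 282 − 237 = 45 past the efficient level; on those units the gap between marginal cost and willingness to pay runs from 0 up to 55.
DWL = ½ × 55 × 45 = 1237.5.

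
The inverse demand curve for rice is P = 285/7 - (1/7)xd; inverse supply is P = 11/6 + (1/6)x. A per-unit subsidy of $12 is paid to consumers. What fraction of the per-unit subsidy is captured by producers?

Pre-subsidy: 285/7 - (1/7)x = 11/6 + (1/6)x gives x* = 1633/13 and P* = 296/13.
With the rebate, buyers effectively pay Pb = Ps − 12, where Ps is the price sellers receive.
On the curves, Pb = 285/7 - (1/7)x and Ps = 11/6 + (1/6)x; the wedge Ps − Pb = 12 gives 11/6 + (1/6)x − (285/7 - (1/7)x) = 12, so x' = 2137/13.
Then Pb = 285/7 − (1/7)·(2137/13) = 224/13 and Ps = 11/6 + (1/6)·(2137/13) = 380/13.
Buyers' price falls by P* − Pb = 296/13 − 224/13 = 72/13; sellers' price rises by Ps − P* = 380/13 − 296/13 = 84/13.
So producers capture (84/13)/12 = 7/13 of each unit of subsidy.

Producer share = 7/13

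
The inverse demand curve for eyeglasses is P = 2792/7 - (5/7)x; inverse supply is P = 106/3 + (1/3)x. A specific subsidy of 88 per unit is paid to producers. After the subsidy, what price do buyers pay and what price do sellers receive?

Pre-subsidy: 2792/7 - (5/7)x = 106/3 + (1/3)x gives x* = 347 and P* = 151.
With the subsidy, sellers receive Ps = Pb + 88 for each unit, where Pb is the price buyers pay.
On the curves, Pb = 2792/7 - (5/7)x and Ps = 106/3 + (1/3)x; the wedge Ps − Pb = 88 gives 106/3 + (1/3)x − (2792/7 - (5/7)x) = 88, so x' = 431.
Then Pb = 2792/7 − (5/7)·431 = 91 and Ps = 106/3 + (1/3)·431 = 179.

Buyers pay 91; sellers receive 179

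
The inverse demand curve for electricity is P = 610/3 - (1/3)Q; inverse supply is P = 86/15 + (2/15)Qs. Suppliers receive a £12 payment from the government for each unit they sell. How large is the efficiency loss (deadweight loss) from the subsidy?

Deadweight loss = 1080/7

Pre-subsidy: 610/3 - (1/3)Q = 86/15 + (2/15)Q gives Q* = 2964/7 and P* = 1306/21.
With the subsidy, sellers receive Ps = Pb + 12 for each unit, where Pb is the price buyers pay.
On the curves, Pb = 610/3 - (1/3)Q and Ps = 86/15 + (2/15)Q; the wedge Ps − Pb = 12 gives 86/15 + (2/15)Q − (610/3 - (1/3)Q) = 12, so Q' = 3144/7.
Then Pb = 610/3 − (1/3)·(3144/7) = 1126/21 and Ps = 86/15 + (2/15)·(3144/7) = 1378/21.
The subsidy expands output by 3144/7 − 2964/7 = 180/7 past the efficient level; on those units the gap between marginal cost and willingness to pay runs from 0 up to 12.
DWL = ½ × 12 × 180/7 = 1080/7.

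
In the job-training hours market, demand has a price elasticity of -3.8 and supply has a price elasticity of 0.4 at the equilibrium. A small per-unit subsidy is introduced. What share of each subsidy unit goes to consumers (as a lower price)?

For a small subsidy around the equilibrium, the benefit split depends on the relative slopes, which at a point are proportional to the elasticities.
Buyer share = εs/(εs + |εd|) = 0.4/(0.4 + 3.8) = 2/21; seller share = |εd|/(εs + |εd|) = 19/21.

Consumer share = 2/21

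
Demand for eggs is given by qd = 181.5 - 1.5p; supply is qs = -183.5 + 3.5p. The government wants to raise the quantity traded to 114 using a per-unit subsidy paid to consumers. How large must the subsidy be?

Required subsidy s = 40 per unit

At q = 114, invert demand for the buyer price: pb = (181.5 − 114)/1.5 = 45; invert supply for the seller price: ps = (114 − (-183.5))/3.5 = 85.
The subsidy must fill the gap: s = ps − pb = 85 − 45 = 40.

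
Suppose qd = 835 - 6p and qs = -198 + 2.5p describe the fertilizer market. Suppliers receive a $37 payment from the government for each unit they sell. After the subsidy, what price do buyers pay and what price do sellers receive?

Buyers pay 1881/17; sellers receive 2510/17

Pre-subsidy: 835 - 6p = -198 + 2.5p gives p* = 2066/17, q* = 1799/17.
With the subsidy, sellers receive ps = pb + 37 for each unit, where pb is the price buyers pay.
Supply in terms of pb becomes qs = -198 + 2.5(pb + 37) = -105.5 + 2.5pb. Setting this equal to demand: 835 - 6pb = -105.5 + 2.5pb, so pb = 1881/17.
Sellers receive ps = 1881/17 + 37 = 2510/17; q' = 835 − 6·(1881/17) = 2909/17.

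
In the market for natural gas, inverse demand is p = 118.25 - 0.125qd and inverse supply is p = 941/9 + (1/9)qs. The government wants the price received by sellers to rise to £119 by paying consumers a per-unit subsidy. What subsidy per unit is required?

Required subsidy s = £17 per unit

At a seller price of 119, quantity supplied is -941 + 9·119 = 130.
Buyers absorb 130 only when they pay pb = 118.25 − 0.125·130 = 102.
s = ps − pb = 119 − 102 = 17.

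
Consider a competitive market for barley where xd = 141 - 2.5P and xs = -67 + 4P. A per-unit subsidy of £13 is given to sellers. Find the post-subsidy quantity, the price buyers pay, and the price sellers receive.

Pre-subsidy: 141 - 2.5P = -67 + 4P gives P* = 32, x* = 61.
With the subsidy, sellers receive Ps = Pb + 13 for each unit, where Pb is the price buyers pay.
Supply in terms of Pb becomes xs = -67 + 4(Pb + 13) = -15 + 4Pb. Setting this equal to demand: 141 - 2.5Pb = -15 + 4Pb, so Pb = 24.
Sellers receive Ps = 24 + 13 = 37; x' = 141 − 2.5·24 = 81.

x' = 81; buyers pay £24; sellers receive £37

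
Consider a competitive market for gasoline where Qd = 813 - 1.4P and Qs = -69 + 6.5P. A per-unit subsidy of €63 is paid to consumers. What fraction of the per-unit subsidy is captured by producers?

Producer share = 14/79

Pre-subsidy: 813 - 1.4P = -69 + 6.5P gives P* = 8820/79, Q* = 51879/79.
With the rebate, buyers effectively pay Pb = Ps − 63, where Ps is the price sellers receive.
Demand in terms of Ps becomes Qd = 813 − 1.4(Ps − 63) = 901.2 - 1.4Ps. Setting this equal to supply: 901.2 - 1.4Ps = -69 + 6.5Ps, so Ps = 9702/79.
Buyers pay Pb = 9702/79 − 63 = 4725/79; Q' = -69 + 6.5·(9702/79) = 57612/79.
Buyers' price falls by P* − Pb = 8820/79 − 4725/79 = 4095/79; sellers' price rises by Ps − P* = 9702/79 − 8820/79 = 882/79.
So producers capture (882/79)/63 = 14/79 of each unit of subsidy.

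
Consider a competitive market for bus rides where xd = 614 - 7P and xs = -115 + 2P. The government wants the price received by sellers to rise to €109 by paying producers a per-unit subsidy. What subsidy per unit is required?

At a seller price of 109, quantity supplied is -115 + 2·109 = 103.
Buyers absorb 103 only when they pay Pb with 614 − 7·Pb = 103, i.e. Pb = 73.
s = Ps − Pb = 109 − 73 = 36.

Required subsidy s = €36 per unit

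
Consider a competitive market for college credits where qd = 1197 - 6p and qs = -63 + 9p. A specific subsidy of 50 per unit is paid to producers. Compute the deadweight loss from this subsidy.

Pre-subsidy: 1197 - 6p = -63 + 9p gives p* = 84, q* = 693.
With the subsidy, sellers receive ps = pb + 50 for each unit, where pb is the price buyers pay.
Supply in terms of pb becomes qs = -63 + 9(pb + 50) = 387 + 9pb. Setting this equal to demand: 1197 - 6pb = 387 + 9pb, so pb = 54.
Sellers receive ps = 54 + 50 = 104; q' = 1197 − 6·54 = 873.
The subsidy expands output by 873 − 693 = 180 past the efficient level; on those units the gap between marginal cost and willingness to pay runs from 0 up to 50.
DWL = ½ × 50 × 180 = 4500.

Deadweight loss = 4500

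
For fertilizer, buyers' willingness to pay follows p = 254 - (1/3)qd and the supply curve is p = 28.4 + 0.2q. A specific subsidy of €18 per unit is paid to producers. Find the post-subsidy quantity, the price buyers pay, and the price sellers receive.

q' = 456.75; buyers pay €101.75; sellers receive €119.75

Pre-subsidy: 254 - (1/3)q = 28.4 + 0.2q gives q* = 423 and p* = 113.
With the subsidy, sellers receive ps = pb + 18 for each unit, where pb is the price buyers pay.
On the curves, pb = 254 - (1/3)q and ps = 28.4 + 0.2q; the wedge ps − pb = 18 gives 28.4 + 0.2q − (254 - (1/3)q) = 18, so q' = 456.75.
Then pb = 254 − (1/3)·456.75 = 101.75 and ps = 28.4 + 0.2·456.75 = 119.75.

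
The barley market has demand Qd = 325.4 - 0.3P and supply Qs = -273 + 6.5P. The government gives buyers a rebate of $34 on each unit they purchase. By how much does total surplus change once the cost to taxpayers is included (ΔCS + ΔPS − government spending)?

Pre-subsidy: 325.4 - 0.3P = -273 + 6.5P gives P* = 88, Q* = 299.
With the rebate, buyers effectively pay Pb = Ps − 34, where Ps is the price sellers receive.
Demand in terms of Ps becomes Qd = 325.4 − 0.3(Ps − 34) = 335.6 - 0.3Ps. Setting this equal to supply: 335.6 - 0.3Ps = -273 + 6.5Ps, so Ps = 89.5.
Buyers pay Pb = 89.5 − 34 = 55.5; Q' = -273 + 6.5·89.5 = 308.75.
ΔCS = ½(299 + 308.75)(88 − 55.5) = 9875.9375; ΔPS = ½(299 + 308.75)(89.5 − 88) = 455.8125.
Government spending = 34 × 308.75 = 10497.5.
Net change = 9875.9375 + 455.8125 − 10497.5 = -165.75. The loss equals the DWL triangle ½·34·9.75.

Net change in total surplus = -$165.75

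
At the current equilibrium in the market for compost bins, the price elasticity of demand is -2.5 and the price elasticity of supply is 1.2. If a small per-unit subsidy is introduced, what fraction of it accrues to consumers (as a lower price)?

Consumer share = 12/37

For a small subsidy around the equilibrium, the benefit split depends on the relative slopes, which at a point are proportional to the elasticities.
Buyer share = εs/(εs + |εd|) = 1.2/(1.2 + 2.5) = 12/37; seller share = |εd|/(εs + |εd|) = 25/37.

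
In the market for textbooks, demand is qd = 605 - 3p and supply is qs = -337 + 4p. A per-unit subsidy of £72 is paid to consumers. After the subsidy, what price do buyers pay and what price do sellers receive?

Pre-subsidy: 605 - 3p = -337 + 4p gives p* = 942/7, q* = 1409/7.
With the rebate, buyers effectively pay pb = ps − 72, where ps is the price sellers receive.
Demand in terms of ps becomes qd = 605 − 3(ps − 72) = 821 - 3ps. Setting this equal to supply: 821 - 3ps = -337 + 4ps, so ps = 1158/7.
Buyers pay pb = 1158/7 − 72 = 654/7; q' = -337 + 4·(1158/7) = 2273/7.

Buyers pay 654/7; sellers receive 1158/7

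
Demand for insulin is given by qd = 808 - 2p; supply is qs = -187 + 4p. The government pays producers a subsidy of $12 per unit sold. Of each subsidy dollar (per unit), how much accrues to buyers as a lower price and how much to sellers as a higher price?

Buyers gain $8 per unit; sellers gain $4 per unit

Pre-subsidy: 808 - 2p = -187 + 4p gives p* = 995/6, q* = 1429/3.
With the subsidy, sellers receive ps = pb + 12 for each unit, where pb is the price buyers pay.
Supply in terms of pb becomes qs = -187 + 4(pb + 12) = -139 + 4pb. Setting this equal to demand: 808 - 2pb = -139 + 4pb, so pb = 947/6.
Sellers receive ps = 947/6 + 12 = 1019/6; q' = 808 − 2·(947/6) = 1477/3.
Buyers' price falls by p* − pb = 995/6 − 947/6 = 8; sellers' price rises by ps − p* = 1019/6 − 995/6 = 4.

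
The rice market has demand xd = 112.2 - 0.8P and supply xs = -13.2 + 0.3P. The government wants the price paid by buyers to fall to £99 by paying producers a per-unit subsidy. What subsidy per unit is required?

At a buyer price of 99, quantity demanded is 112.2 − 0.8·99 = 33.
Sellers supply 33 only when they receive Ps with -13.2 + 0.3·Ps = 33, i.e. Ps = 154.
s = Ps − Pb = 154 − 99 = 55.

Required subsidy s = £55 per unit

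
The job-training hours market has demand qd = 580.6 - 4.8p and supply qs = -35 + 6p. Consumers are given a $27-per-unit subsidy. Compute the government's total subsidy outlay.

Government cost = $10233

Pre-subsidy: 580.6 - 4.8p = -35 + 6p gives p* = 57, q* = 307.
With the rebate, buyers effectively pay pb = ps − 27, where ps is the price sellers receive.
Demand in terms of ps becomes qd = 580.6 − 4.8(ps − 27) = 710.2 - 4.8ps. Setting this equal to supply: 710.2 - 4.8ps = -35 + 6ps, so ps = 69.
Buyers pay pb = 69 − 27 = 42; q' = -35 + 6·69 = 379.
Government outlay = subsidy × quantity = 27 × 379 = 10233.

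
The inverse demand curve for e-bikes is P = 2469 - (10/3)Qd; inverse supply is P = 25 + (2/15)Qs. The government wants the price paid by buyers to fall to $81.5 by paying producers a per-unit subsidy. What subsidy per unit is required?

At a buyer price of 81.5, quantity demanded is 740.7 − 0.3·81.5 = 716.25.
Sellers supply 716.25 only when they receive Ps = 25 + (2/15)·716.25 = 120.5.
s = Ps − Pb = 120.5 − 81.5 = 39.

Required subsidy s = $39 per unit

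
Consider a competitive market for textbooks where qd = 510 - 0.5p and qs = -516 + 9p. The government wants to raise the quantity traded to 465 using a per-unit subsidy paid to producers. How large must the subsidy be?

At q = 465, invert demand for the buyer price: pb = (510 − 465)/0.5 = 90; invert supply for the seller price: ps = (465 − (-516))/9 = 109.
The subsidy must fill the gap: s = ps − pb = 109 − 90 = 19.

Required subsidy s = 19 per unit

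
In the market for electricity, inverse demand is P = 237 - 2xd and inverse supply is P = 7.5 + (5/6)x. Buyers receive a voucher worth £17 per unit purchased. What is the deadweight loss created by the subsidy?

Deadweight loss = £51

Pre-subsidy: 237 - 2x = 7.5 + (5/6)x gives x* = 81 and P* = 75.
With the rebate, buyers effectively pay Pb = Ps − 17, where Ps is the price sellers receive.
On the curves, Pb = 237 - 2x and Ps = 7.5 + (5/6)x; the wedge Ps − Pb = 17 gives 7.5 + (5/6)x − (237 - 2x) = 17, so x' = 87.
Then Pb = 237 − 2·87 = 63 and Ps = 7.5 + (5/6)·87 = 80.
The subsidy expands output by 87 − 81 = 6 past the efficient level; on those units the gap between marginal cost and willingness to pay runs from 0 up to 17.
DWL = ½ × 17 × 6 = 51.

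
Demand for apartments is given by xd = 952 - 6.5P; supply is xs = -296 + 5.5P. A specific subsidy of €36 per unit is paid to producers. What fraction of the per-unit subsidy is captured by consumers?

Consumer share = 11/24

Pre-subsidy: 952 - 6.5P = -296 + 5.5P gives P* = 104, x* = 276.
With the subsidy, sellers receive Ps = Pb + 36 for each unit, where Pb is the price buyers pay.
Supply in terms of Pb becomes xs = -296 + 5.5(Pb + 36) = -98 + 5.5Pb. Setting this equal to demand: 952 - 6.5Pb = -98 + 5.5Pb, so Pb = 87.5.
Sellers receive Ps = 87.5 + 36 = 123.5; x' = 952 − 6.5·87.5 = 383.25.
Buyers' price falls by P* − Pb = 104 − 87.5 = 16.5; sellers' price rises by Ps − P* = 123.5 − 104 = 19.5.
So consumers capture 16.5/36 = 11/24 of each unit of subsidy.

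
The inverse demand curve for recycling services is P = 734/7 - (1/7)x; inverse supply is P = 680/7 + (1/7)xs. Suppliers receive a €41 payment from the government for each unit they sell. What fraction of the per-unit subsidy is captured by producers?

Producer share = 0.5

Pre-subsidy: 734/7 - (1/7)x = 680/7 + (1/7)x gives x* = 27 and P* = 101.
With the subsidy, sellers receive Ps = Pb + 41 for each unit, where Pb is the price buyers pay.
On the curves, Pb = 734/7 - (1/7)x and Ps = 680/7 + (1/7)x; the wedge Ps − Pb = 41 gives 680/7 + (1/7)x − (734/7 - (1/7)x) = 41, so x' = 170.5.
Then Pb = 734/7 − (1/7)·170.5 = 80.5 and Ps = 680/7 + (1/7)·170.5 = 121.5.
Buyers' price falls by P* − Pb = 101 − 80.5 = 20.5; sellers' price rises by Ps − P* = 121.5 − 101 = 20.5.
So producers capture 20.5/41 = 0.5 of each unit of subsidy.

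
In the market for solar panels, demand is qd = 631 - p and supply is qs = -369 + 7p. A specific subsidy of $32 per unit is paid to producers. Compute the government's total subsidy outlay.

Government cost = $17088

Pre-subsidy: 631 - p = -369 + 7p gives p* = 125, q* = 506.
With the subsidy, sellers receive ps = pb + 32 for each unit, where pb is the price buyers pay.
Supply in terms of pb becomes qs = -369 + 7(pb + 32) = -145 + 7pb. Setting this equal to demand: 631 - pb = -145 + 7pb, so pb = 97.
Sellers receive ps = 97 + 32 = 129; q' = 631 − 1·97 = 534.
Government outlay = subsidy × quantity = 32 × 534 = 17088.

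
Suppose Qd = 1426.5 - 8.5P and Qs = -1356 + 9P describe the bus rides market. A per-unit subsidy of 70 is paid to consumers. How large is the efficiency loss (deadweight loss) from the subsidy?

Deadweight loss = 10710

Pre-subsidy: 1426.5 - 8.5P = -1356 + 9P gives P* = 159, Q* = 75.
With the rebate, buyers effectively pay Pb = Ps − 70, where Ps is the price sellers receive.
Demand in terms of Ps becomes Qd = 1426.5 − 8.5(Ps − 70) = 2021.5 - 8.5Ps. Setting this equal to supply: 2021.5 - 8.5Ps = -1356 + 9Ps, so Ps = 193.
Buyers pay Pb = 193 − 70 = 123; Q' = -1356 + 9·193 = 381.
The subsidy expands output by 381 − 75 = 306 past the efficient level; on those units the gap between marginal cost and willingness to pay runs from 0 up to 70.
DWL = ½ × 70 × 306 = 10710.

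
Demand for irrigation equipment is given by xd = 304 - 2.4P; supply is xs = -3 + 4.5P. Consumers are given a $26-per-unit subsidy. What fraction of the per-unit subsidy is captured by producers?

Producer share = 8/23

Pre-subsidy: 304 - 2.4P = -3 + 4.5P gives P* = 3070/69, x* = 4536/23.
With the rebate, buyers effectively pay Pb = Ps − 26, where Ps is the price sellers receive.
Demand in terms of Ps becomes xd = 304 − 2.4(Ps − 26) = 366.4 - 2.4Ps. Setting this equal to supply: 366.4 - 2.4Ps = -3 + 4.5Ps, so Ps = 3694/69.
Buyers pay Pb = 3694/69 − 26 = 1900/69; x' = -3 + 4.5·(3694/69) = 5472/23.
Buyers' price falls by P* − Pb = 3070/69 − 1900/69 = 390/23; sellers' price rises by Ps − P* = 3694/69 − 3070/69 = 208/23.
So producers capture (208/23)/26 = 8/23 of each unit of subsidy.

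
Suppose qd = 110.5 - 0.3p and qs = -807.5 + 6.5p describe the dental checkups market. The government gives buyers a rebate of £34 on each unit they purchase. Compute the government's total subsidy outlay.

Government cost = £2711.5

Pre-subsidy: 110.5 - 0.3p = -807.5 + 6.5p gives p* = 135, q* = 70.
With the rebate, buyers effectively pay pb = ps − 34, where ps is the price sellers receive.
Demand in terms of ps becomes qd = 110.5 − 0.3(ps − 34) = 120.7 - 0.3ps. Setting this equal to supply: 120.7 - 0.3ps = -807.5 + 6.5ps, so ps = 136.5.
Buyers pay pb = 136.5 − 34 = 102.5; q' = -807.5 + 6.5·136.5 = 79.75.
Government outlay = subsidy × quantity = 34 × 79.75 = 2711.5.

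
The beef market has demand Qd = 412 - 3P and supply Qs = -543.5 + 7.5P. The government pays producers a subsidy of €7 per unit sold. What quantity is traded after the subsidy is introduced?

Q' = 154

Pre-subsidy: 412 - 3P = -543.5 + 7.5P gives P* = 91, Q* = 139.
With the subsidy, sellers receive Ps = Pb + 7 for each unit, where Pb is the price buyers pay.
Supply in terms of Pb becomes Qs = -543.5 + 7.5(Pb + 7) = -491 + 7.5Pb. Setting this equal to demand: 412 - 3Pb = -491 + 7.5Pb, so Pb = 86.
Sellers receive Ps = 86 + 7 = 93; Q' = 412 − 3·86 = 154.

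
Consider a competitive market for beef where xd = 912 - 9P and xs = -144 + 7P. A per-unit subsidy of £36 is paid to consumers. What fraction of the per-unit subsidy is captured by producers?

Pre-subsidy: 912 - 9P = -144 + 7P gives P* = 66, x* = 318.
With the rebate, buyers effectively pay Pb = Ps − 36, where Ps is the price sellers receive.
Demand in terms of Ps becomes xd = 912 − 9(Ps − 36) = 1236 - 9Ps. Setting this equal to supply: 1236 - 9Ps = -144 + 7Ps, so Ps = 86.25.
Buyers pay Pb = 86.25 − 36 = 50.25; x' = -144 + 7·86.25 = 459.75.
Buyers' price falls by P* − Pb = 66 − 50.25 = 15.75; sellers' price rises by Ps − P* = 86.25 − 66 = 20.25.
So producers capture 20.25/36 = 0.5625 of each unit of subsidy.

Producer share = 0.5625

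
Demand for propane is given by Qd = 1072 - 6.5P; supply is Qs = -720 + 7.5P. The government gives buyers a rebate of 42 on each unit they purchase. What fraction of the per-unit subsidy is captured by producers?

Pre-subsidy: 1072 - 6.5P = -720 + 7.5P gives P* = 128, Q* = 240.
With the rebate, buyers effectively pay Pb = Ps − 42, where Ps is the price sellers receive.
Demand in terms of Ps becomes Qd = 1072 − 6.5(Ps − 42) = 1345 - 6.5Ps. Setting this equal to supply: 1345 - 6.5Ps = -720 + 7.5Ps, so Ps = 147.5.
Buyers pay Pb = 147.5 − 42 = 105.5; Q' = -720 + 7.5·147.5 = 386.25.
Buyers' price falls by P* − Pb = 128 − 105.5 = 22.5; sellers' price rises by Ps − P* = 147.5 − 128 = 19.5.
So producers capture 19.5/42 = 13/28 of each unit of subsidy.

Producer share = 13/28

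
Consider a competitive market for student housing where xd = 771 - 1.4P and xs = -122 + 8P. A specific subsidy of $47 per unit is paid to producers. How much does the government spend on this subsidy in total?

Pre-subsidy: 771 - 1.4P = -122 + 8P gives P* = 95, x* = 638.
With the subsidy, sellers receive Ps = Pb + 47 for each unit, where Pb is the price buyers pay.
Supply in terms of Pb becomes xs = -122 + 8(Pb + 47) = 254 + 8Pb. Setting this equal to demand: 771 - 1.4Pb = 254 + 8Pb, so Pb = 55.
Sellers receive Ps = 55 + 47 = 102; x' = 771 − 1.4·55 = 694.
Government outlay = subsidy × quantity = 47 × 694 = 32618.

Government cost = $32618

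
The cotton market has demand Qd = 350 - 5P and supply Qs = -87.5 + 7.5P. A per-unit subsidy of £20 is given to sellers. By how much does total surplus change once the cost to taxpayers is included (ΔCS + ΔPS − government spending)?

Pre-subsidy: 350 - 5P = -87.5 + 7.5P gives P* = 35, Q* = 175.
With the subsidy, sellers receive Ps = Pb + 20 for each unit, where Pb is the price buyers pay.
Supply in terms of Pb becomes Qs = -87.5 + 7.5(Pb + 20) = 62.5 + 7.5Pb. Setting this equal to demand: 350 - 5Pb = 62.5 + 7.5Pb, so Pb = 23.
Sellers receive Ps = 23 + 20 = 43; Q' = 350 − 5·23 = 235.
ΔCS = ½(175 + 235)(35 − 23) = 2460; ΔPS = ½(175 + 235)(43 − 35) = 1640.
Government spending = 20 × 235 = 4700.
Net change = 2460 + 1640 − 4700 = -600. The loss equals the DWL triangle ½·20·60.

Net change in total surplus = -£600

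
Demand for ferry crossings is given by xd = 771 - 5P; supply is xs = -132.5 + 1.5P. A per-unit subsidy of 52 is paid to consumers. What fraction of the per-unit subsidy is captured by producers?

Pre-subsidy: 771 - 5P = -132.5 + 1.5P gives P* = 139, x* = 76.
With the rebate, buyers effectively pay Pb = Ps − 52, where Ps is the price sellers receive.
Demand in terms of Ps becomes xd = 771 − 5(Ps − 52) = 1031 - 5Ps. Setting this equal to supply: 1031 - 5Ps = -132.5 + 1.5Ps, so Ps = 179.
Buyers pay Pb = 179 − 52 = 127; x' = -132.5 + 1.5·179 = 136.
Buyers' price falls by P* − Pb = 139 − 127 = 12; sellers' price rises by Ps − P* = 179 − 139 = 40.
So producers capture 40/52 = 10/13 of each unit of subsidy.

Producer share = 10/13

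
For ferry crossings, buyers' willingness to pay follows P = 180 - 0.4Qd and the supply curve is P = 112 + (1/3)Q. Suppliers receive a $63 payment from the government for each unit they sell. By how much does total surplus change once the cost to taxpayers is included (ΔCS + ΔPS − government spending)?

Net change in total surplus = -59535/22

Pre-subsidy: 180 - 0.4Q = 112 + (1/3)Q gives Q* = 1020/11 and P* = 1572/11.
With the subsidy, sellers receive Ps = Pb + 63 for each unit, where Pb is the price buyers pay.
On the curves, Pb = 180 - 0.4Q and Ps = 112 + (1/3)Q; the wedge Ps − Pb = 63 gives 112 + (1/3)Q − (180 - 0.4Q) = 63, so Q' = 1965/11.
Then Pb = 180 − 0.4·(1965/11) = 1194/11 and Ps = 112 + (1/3)·(1965/11) = 1887/11.
ΔCS = ½(1020/11 + 1965/11)(1572/11 − 1194/11) = 564165/121; ΔPS = ½(1020/11 + 1965/11)(1887/11 − 1572/11) = 940275/242.
Government spending = 63 × 1965/11 = 123795/11.
Net change = 564165/121 + 940275/242 − 123795/11 = -59535/22. The loss equals the DWL triangle ½·63·945/11.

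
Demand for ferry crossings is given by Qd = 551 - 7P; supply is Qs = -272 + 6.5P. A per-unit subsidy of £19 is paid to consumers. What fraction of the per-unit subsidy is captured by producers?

Producer share = 14/27

Pre-subsidy: 551 - 7P = -272 + 6.5P gives P* = 1646/27, Q* = 3355/27.
With the rebate, buyers effectively pay Pb = Ps − 19, where Ps is the price sellers receive.
Demand in terms of Ps becomes Qd = 551 − 7(Ps − 19) = 684 - 7Ps. Setting this equal to supply: 684 - 7Ps = -272 + 6.5Ps, so Ps = 1912/27.
Buyers pay Pb = 1912/27 − 19 = 1399/27; Q' = -272 + 6.5·(1912/27) = 5084/27.
Buyers' price falls by P* − Pb = 1646/27 − 1399/27 = 247/27; sellers' price rises by Ps − P* = 1912/27 − 1646/27 = 266/27.
So producers capture (266/27)/19 = 14/27 of each unit of subsidy.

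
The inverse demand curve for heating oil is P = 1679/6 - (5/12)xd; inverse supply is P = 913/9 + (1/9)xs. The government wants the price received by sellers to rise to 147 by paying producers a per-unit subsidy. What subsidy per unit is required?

At a seller price of 147, quantity supplied is -913 + 9·147 = 410.
Buyers absorb 410 only when they pay Pb = 1679/6 − (5/12)·410 = 109.
s = Ps − Pb = 147 − 109 = 38.

Required subsidy s = 38 per unit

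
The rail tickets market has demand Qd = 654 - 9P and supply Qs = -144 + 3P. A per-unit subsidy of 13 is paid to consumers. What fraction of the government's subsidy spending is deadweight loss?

Pre-subsidy: 654 - 9P = -144 + 3P gives P* = 66.5, Q* = 55.5.
With the rebate, buyers effectively pay Pb = Ps − 13, where Ps is the price sellers receive.
Demand in terms of Ps becomes Qd = 654 − 9(Ps − 13) = 771 - 9Ps. Setting this equal to supply: 771 - 9Ps = -144 + 3Ps, so Ps = 76.25.
Buyers pay Pb = 76.25 − 13 = 63.25; Q' = -144 + 3·76.25 = 84.75.
ΔCS = ½(55.5 + 84.75)(66.5 − 63.25) = 227.90625; ΔPS = ½(55.5 + 84.75)(76.25 − 66.5) = 683.71875.
Government spending = 13 × 84.75 = 1101.75.
DWL = ½ × 13 × (84.75 − 55.5) = 190.125; fraction = 190.125 / 1101.75 = 39/226.

DWL / government spending = 39/226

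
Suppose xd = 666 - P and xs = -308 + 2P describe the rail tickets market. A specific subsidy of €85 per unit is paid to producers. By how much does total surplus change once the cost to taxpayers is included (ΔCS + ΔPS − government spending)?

Net change in total surplus = -7225/3

Pre-subsidy: 666 - P = -308 + 2P gives P* = 974/3, x* = 1024/3.
With the subsidy, sellers receive Ps = Pb + 85 for each unit, where Pb is the price buyers pay.
Supply in terms of Pb becomes xs = -308 + 2(Pb + 85) = -138 + 2Pb. Setting this equal to demand: 666 - Pb = -138 + 2Pb, so Pb = 268.
Sellers receive Ps = 268 + 85 = 353; x' = 666 − 1·268 = 398.
ΔCS = ½(1024/3 + 398)(974/3 − 268) = 188530/9; ΔPS = ½(1024/3 + 398)(353 − 974/3) = 94265/9.
Government spending = 85 × 398 = 33830.
Net change = 188530/9 + 94265/9 − 33830 = -7225/3. The loss equals the DWL triangle ½·85·170/3.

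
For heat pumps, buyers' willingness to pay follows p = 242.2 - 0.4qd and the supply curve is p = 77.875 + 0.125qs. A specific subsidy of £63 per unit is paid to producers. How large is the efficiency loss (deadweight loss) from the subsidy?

Deadweight loss = £3780

Pre-subsidy: 242.2 - 0.4q = 77.875 + 0.125q gives q* = 313 and p* = 117.
With the subsidy, sellers receive ps = pb + 63 for each unit, where pb is the price buyers pay.
On the curves, pb = 242.2 - 0.4q and ps = 77.875 + 0.125q; the wedge ps − pb = 63 gives 77.875 + 0.125q − (242.2 - 0.4q) = 63, so q' = 433.
Then pb = 242.2 − 0.4·433 = 69 and ps = 77.875 + 0.125·433 = 132.
The subsidy expands output by 433 − 313 = 120 past the efficient level; on those units the gap between marginal cost and willingness to pay runs from 0 up to 63.
DWL = ½ × 63 × 120 = 3780.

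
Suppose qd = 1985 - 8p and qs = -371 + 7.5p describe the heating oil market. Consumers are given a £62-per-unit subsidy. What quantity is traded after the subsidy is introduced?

Pre-subsidy: 1985 - 8p = -371 + 7.5p gives p* = 152, q* = 769.
With the rebate, buyers effectively pay pb = ps − 62, where ps is the price sellers receive.
Demand in terms of ps becomes qd = 1985 − 8(ps − 62) = 2481 - 8ps. Setting this equal to supply: 2481 - 8ps = -371 + 7.5ps, so ps = 184.
Buyers pay pb = 184 − 62 = 122; q' = -371 + 7.5·184 = 1009.

q' = 1009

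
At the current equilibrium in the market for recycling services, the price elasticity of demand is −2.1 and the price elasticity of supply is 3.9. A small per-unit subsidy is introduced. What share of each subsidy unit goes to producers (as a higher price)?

For a small subsidy around the equilibrium, the benefit split depends on the relative slopes, which at a point are proportional to the elasticities.
Buyer share = εs/(εs + |εd|) = 3.9/(3.9 + 2.1) = 0.65; seller share = |εd|/(εs + |εd|) = 0.35.
So producers capture 0.35 of the subsidy.

Producer share = 0.35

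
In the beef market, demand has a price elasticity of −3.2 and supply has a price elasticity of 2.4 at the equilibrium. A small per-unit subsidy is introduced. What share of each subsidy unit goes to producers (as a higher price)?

Producer share = 4/7

For a small subsidy around the equilibrium, the benefit split depends on the relative slopes, which at a point are proportional to the elasticities.
Buyer share = εs/(εs + |εd|) = 2.4/(2.4 + 3.2) = 3/7; seller share = |εd|/(εs + |εd|) = 4/7.
So producers capture 4/7 of the subsidy.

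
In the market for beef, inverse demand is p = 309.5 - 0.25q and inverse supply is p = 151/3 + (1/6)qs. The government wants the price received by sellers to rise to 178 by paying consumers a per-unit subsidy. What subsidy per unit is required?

Required subsidy s = 60 per unit

At a seller price of 178, quantity supplied is -302 + 6·178 = 766.
Buyers absorb 766 only when they pay pb = 309.5 − 0.25·766 = 118.
s = ps − pb = 178 − 118 = 60.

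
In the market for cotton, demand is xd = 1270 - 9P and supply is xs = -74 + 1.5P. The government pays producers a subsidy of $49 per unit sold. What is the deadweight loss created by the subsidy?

Deadweight loss = $1543.5

Pre-subsidy: 1270 - 9P = -74 + 1.5P gives P* = 128, x* = 118.
With the subsidy, sellers receive Ps = Pb + 49 for each unit, where Pb is the price buyers pay.
Supply in terms of Pb becomes xs = -74 + 1.5(Pb + 49) = -0.5 + 1.5Pb. Setting this equal to demand: 1270 - 9Pb = -0.5 + 1.5Pb, so Pb = 121.
Sellers receive Ps = 121 + 49 = 170; x' = 1270 − 9·121 = 181.
The subsidy expands output by 181 − 118 = 63 past the efficient level; on those units the gap between marginal cost and willingness to pay runs from 0 up to 49.
DWL = ½ × 49 × 63 = 1543.5.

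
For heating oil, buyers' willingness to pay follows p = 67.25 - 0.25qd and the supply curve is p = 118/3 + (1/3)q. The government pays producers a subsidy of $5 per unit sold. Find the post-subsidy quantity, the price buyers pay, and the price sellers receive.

Pre-subsidy: 67.25 - 0.25q = 118/3 + (1/3)q gives q* = 335/7 and p* = 387/7.
With the subsidy, sellers receive ps = pb + 5 for each unit, where pb is the price buyers pay.
On the curves, pb = 67.25 - 0.25q and ps = 118/3 + (1/3)q; the wedge ps − pb = 5 gives 118/3 + (1/3)q − (67.25 - 0.25q) = 5, so q' = 395/7.
Then pb = 67.25 − 0.25·(395/7) = 372/7 and ps = 118/3 + (1/3)·(395/7) = 407/7.

q' = 395/7; buyers pay 372/7; sellers receive 407/7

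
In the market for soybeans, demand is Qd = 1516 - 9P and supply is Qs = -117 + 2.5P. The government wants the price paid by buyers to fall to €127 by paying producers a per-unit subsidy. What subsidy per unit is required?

Required subsidy s = €69 per unit

At a buyer price of 127, quantity demanded is 1516 − 9·127 = 373.
Sellers supply 373 only when they receive Ps with -117 + 2.5·Ps = 373, i.e. Ps = 196.
s = Ps − Pb = 196 − 127 = 69.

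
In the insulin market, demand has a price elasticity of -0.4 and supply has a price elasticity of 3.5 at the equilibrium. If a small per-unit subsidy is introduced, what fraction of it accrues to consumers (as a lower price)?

For a small subsidy around the equilibrium, the benefit split depends on the relative slopes, which at a point are proportional to the elasticities.
Buyer share = εs/(εs + |εd|) = 3.5/(3.5 + 0.4) = 35/39; seller share = |εd|/(εs + |εd|) = 4/39.

Consumer share = 35/39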